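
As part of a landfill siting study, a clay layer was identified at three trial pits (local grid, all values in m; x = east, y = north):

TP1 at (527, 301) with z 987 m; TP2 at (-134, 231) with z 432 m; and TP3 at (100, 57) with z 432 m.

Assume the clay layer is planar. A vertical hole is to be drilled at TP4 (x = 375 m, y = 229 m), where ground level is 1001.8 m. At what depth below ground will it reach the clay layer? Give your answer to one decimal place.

197.7 m

Two edge vectors: TP1→TP2 = (-661, -70, -555), TP1→TP3 = (-427, -244, -555).
Normal n = (TP1→TP2) × (TP1→TP3) = (-96570, -129870, 131394).
So ∂z/∂x = −n_x/n_z = 0.73497 and ∂z/∂y = −n_y/n_z = 0.98840.
Intercept c from TP1: 987 − 387.33 − 297.51 = 302.16.
At (375, 229): z_contact = 275.61 + 226.34 + 302.16 = 804.12 m.
Depth below ground = 1001.8 − 804.12 = 197.7 m.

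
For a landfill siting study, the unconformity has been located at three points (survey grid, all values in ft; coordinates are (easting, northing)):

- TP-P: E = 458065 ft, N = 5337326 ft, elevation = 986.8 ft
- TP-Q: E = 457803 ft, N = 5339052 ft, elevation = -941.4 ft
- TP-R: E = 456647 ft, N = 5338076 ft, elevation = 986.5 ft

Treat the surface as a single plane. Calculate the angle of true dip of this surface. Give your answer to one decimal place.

Two edge vectors: TP-P→TP-Q = (-262, 1726, -1928.2), TP-P→TP-R = (-1418, 750, -0.3).
Normal n = (TP-P→TP-Q) × (TP-P→TP-R) = (1445632.2, 2734109, 2250968).
So ∂z/∂E = −n_x/n_z = −0.64223 and ∂z/∂N = −n_y/n_z = −1.21464.
Gradient magnitude |∇z| = √(a² + b²) = √(0.41246 + 1.47534) = 1.37397.
True dip = arctan(1.37397) = 54.0°, dipping toward NNE (azimuth ≈ 028°).

54.0°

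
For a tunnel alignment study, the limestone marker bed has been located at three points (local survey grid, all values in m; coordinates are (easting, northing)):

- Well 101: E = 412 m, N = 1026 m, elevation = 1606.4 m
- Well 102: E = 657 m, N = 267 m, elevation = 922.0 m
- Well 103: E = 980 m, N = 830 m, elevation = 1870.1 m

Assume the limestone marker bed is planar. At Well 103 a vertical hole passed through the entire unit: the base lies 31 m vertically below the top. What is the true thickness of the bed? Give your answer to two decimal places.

17.43 m

Let the plane be z = a·E + b·N + c.
Well 102−Well 101: 245a − 759b = −684.4;  Well 103−Well 101: 568a − 196b = 263.7.
Solving gives a = 0.87261, b = 1.18339.
|∇z| = √(a²+b²) = 1.47032, so dip δ = arctan(1.47032) = 55.78°.
True thickness = vertical thickness × cos δ = 31 × cos 55.78° = 17.43 m.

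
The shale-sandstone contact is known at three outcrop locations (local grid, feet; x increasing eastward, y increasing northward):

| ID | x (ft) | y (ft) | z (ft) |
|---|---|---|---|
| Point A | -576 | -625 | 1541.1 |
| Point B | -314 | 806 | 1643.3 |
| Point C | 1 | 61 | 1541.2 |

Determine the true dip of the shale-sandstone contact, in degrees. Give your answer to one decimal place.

8.1°

Two edge vectors: Point A→Point B = (262, 1431, 102.2), Point A→Point C = (577, 686, 0.1).
Normal n = (Point A→Point B) × (Point A→Point C) = (-69966.1, 58943.2, -645955).
So ∂z/∂x = −n_x/n_z = −0.10831 and ∂z/∂y = −n_y/n_z = 0.09125.
Gradient magnitude |∇z| = √(a² + b²) = √(0.01173 + 0.00833) = 0.14163.
True dip = arctan(0.14163) = 8.1°, dipping toward SE (azimuth ≈ 130°).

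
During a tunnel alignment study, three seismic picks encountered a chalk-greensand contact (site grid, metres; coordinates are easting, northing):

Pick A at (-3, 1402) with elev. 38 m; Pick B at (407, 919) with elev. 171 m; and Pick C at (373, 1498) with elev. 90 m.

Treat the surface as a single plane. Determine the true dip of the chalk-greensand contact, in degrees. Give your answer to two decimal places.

Two edge vectors: Pick A→Pick B = (410, -483, 133), Pick A→Pick C = (376, 96, 52).
Normal n = (Pick A→Pick B) × (Pick A→Pick C) = (-37884, 28688, 220968).
So ∂z/∂easting = −n_x/n_z = 0.17145 and ∂z/∂northing = −n_y/n_z = −0.12983.
Gradient magnitude |∇z| = √(a² + b²) = √(0.02939 + 0.01686) = 0.21506.
True dip = arctan(0.21506) = 12.14°, dipping toward NW (azimuth ≈ 307°).

12.14°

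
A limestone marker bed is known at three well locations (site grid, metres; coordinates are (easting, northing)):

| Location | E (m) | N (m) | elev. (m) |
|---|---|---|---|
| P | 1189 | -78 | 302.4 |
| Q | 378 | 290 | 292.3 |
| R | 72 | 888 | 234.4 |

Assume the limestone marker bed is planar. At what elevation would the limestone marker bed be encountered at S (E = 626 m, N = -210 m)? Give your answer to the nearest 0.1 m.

Two edge vectors: P→Q = (-811, 368, -10.1), P→R = (-1117, 966, -68).
Normal n = (P→Q) × (P→R) = (-15267.4, -43866.3, -372370).
So ∂z/∂E = −n_x/n_z = −0.041001 and ∂z/∂N = −n_y/n_z = −0.117803.
Intercept c from P: 302.4 + 48.75 − 9.19 = 341.96.
At (626, -210): z = −25.7 + 24.7 + 341.96 = 341.0 m.

341.0 m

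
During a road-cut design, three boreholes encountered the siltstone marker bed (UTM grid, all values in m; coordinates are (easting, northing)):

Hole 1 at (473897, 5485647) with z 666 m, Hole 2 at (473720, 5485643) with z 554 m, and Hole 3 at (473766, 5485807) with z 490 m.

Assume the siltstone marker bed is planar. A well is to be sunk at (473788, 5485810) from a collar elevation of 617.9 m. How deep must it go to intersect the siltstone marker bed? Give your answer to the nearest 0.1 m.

Two edge vectors: Hole 1→Hole 2 = (-177, -4, -112), Hole 1→Hole 3 = (-131, 160, -176).
Normal n = (Hole 1→Hole 2) × (Hole 1→Hole 3) = (18624, -16480, -28844).
So ∂z/∂E = −n_x/n_z = 0.645680211 and ∂z/∂N = −n_y/n_z = −0.571349327.
Intercept c from Hole 1: 666 − 305985.91 + 3134220.72 = 2828900.81.
At (473788, 5485810): z_contact = 305915.54 − 3134313.85 + 2828900.81 = 502.49 m.
Depth below ground = 617.9 − 502.49 = 115.4 m.

115.4 m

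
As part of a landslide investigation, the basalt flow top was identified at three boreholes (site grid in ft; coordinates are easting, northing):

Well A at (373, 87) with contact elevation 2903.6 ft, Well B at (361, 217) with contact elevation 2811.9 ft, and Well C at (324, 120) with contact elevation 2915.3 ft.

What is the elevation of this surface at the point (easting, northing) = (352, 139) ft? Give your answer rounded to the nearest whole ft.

2879 ft

Two edge vectors: Well A→Well B = (-12, 130, -91.7), Well A→Well C = (-49, 33, 11.7).
Normal n = (Well A→Well B) × (Well A→Well C) = (4547.1, 4633.7, 5974).
So ∂z/∂easting = −n_x/n_z = −0.76115 and ∂z/∂northing = −n_y/n_z = −0.77564.
Intercept c from Well A: 2903.6 + 283.91 + 67.48 = 3254.99.
At (352, 139): z = −267.9 − 107.8 + 3254.99 = 2879.3 ft.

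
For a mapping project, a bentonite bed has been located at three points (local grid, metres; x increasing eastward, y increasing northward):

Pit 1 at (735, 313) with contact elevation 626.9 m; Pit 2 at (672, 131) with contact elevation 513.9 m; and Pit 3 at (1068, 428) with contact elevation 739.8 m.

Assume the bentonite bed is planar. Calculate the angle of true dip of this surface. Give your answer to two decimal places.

30.50°

Let the plane be z = a·x + b·y + c.
Pit 2−Pit 1: −63a − 182b = −113;  Pit 3−Pit 1: 333a + 115b = 112.9.
Solving gives a = 0.14154, b = 0.57188.
Gradient magnitude |∇z| = √(a² + b²) = √(0.02003 + 0.32705) = 0.58914.
True dip = arctan(0.58914) = 30.50°, dipping toward SSW (azimuth ≈ 194°).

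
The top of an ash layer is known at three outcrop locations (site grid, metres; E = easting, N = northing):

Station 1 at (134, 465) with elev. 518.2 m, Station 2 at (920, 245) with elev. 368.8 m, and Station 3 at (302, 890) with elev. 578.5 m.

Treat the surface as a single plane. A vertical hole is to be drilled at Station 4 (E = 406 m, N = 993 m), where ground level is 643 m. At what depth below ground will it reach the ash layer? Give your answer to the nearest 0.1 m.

58.5 m

Let the plane be z = a·E + b·N + c.
Station 2−Station 1: 786a − 220b = −149.4;  Station 3−Station 1: 168a + 425b = 60.3.
Solving gives a = −0.13538, b = 0.19540.
Then c = 518.2 − a·134 − b·465 = 445.48.
At (406, 993): z_contact = −54.97 + 194.03 + 445.48 = 584.55 m.
Depth below ground = 643 − 584.55 = 58.5 m.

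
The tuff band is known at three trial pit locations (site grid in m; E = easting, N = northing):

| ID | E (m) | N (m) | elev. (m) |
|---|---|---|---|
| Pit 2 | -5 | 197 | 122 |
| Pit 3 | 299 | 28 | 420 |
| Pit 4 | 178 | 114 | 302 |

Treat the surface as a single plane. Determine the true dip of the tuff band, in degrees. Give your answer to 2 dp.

Two edge vectors: Pit 2→Pit 3 = (304, -169, 298), Pit 2→Pit 4 = (183, -83, 180).
Normal n = (Pit 2→Pit 3) × (Pit 2→Pit 4) = (-5686, -186, 5695).
So ∂z/∂E = −n_x/n_z = 0.99842 and ∂z/∂N = −n_y/n_z = 0.03266.
Gradient magnitude |∇z| = √(a² + b²) = √(0.99684 + 0.00107) = 0.99895.
True dip = arctan(0.99895) = 44.97°, dipping toward W (azimuth ≈ 268°).

44.97°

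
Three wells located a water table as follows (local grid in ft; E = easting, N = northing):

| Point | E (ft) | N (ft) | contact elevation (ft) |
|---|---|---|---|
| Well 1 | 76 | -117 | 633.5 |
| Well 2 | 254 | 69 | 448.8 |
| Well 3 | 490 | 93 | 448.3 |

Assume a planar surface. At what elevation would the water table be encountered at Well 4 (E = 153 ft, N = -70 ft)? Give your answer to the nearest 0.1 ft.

Two edge vectors: Well 1→Well 2 = (178, 186, -184.7), Well 1→Well 3 = (414, 210, -185.2).
Normal n = (Well 1→Well 2) × (Well 1→Well 3) = (4339.8, -43500.2, -39624).
So ∂z/∂E = −n_x/n_z = 0.10952 and ∂z/∂N = −n_y/n_z = −1.09782.
Intercept c from Well 1: 633.5 − 8.32 − 128.45 = 496.73.
At (153, -70): z = 16.8 + 76.8 + 496.73 = 590.3 ft.

590.3 ft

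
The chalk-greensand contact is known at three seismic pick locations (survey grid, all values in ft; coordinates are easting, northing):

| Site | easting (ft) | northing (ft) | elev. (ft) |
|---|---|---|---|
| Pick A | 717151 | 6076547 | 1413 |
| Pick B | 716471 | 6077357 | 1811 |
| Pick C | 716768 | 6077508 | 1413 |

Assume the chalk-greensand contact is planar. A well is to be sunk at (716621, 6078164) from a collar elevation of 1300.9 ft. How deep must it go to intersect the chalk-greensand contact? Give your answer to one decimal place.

Two edge vectors: Pick A→Pick B = (-680, 810, 398), Pick A→Pick C = (-383, 961, 0).
Normal n = (Pick A→Pick B) × (Pick A→Pick C) = (-382478, -152434, -343250).
So ∂z/∂easting = −n_x/n_z = −1.114284050 and ∂z/∂northing = −n_y/n_z = −0.444090313.
Intercept c from Pick A: 1413 + 799109.92 + 2698535.66 = 3499058.58.
At (716621, 6078164): z_contact = −798519.35 − 2699253.75 + 3499058.58 = 1285.48 ft.
Depth below ground = 1300.9 − 1285.48 = 15.4 ft.

15.4 ft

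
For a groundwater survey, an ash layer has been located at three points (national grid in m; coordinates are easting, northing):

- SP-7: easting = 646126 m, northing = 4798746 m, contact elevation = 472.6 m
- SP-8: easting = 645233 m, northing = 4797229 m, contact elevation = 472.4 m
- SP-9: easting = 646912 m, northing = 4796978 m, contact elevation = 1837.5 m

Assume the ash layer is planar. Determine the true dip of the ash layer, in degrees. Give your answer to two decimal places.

40.93°

Let the plane be z = a·easting + b·northing + c.
SP-8−SP-7: −893a − 1517b = −0.2;  SP-9−SP-7: 786a − 1768b = 1364.9.
Solving gives a = 0.74730, b = −0.43978.
Gradient magnitude |∇z| = √(a² + b²) = √(0.55846 + 0.19340) = 0.86710.
True dip = arctan(0.86710) = 40.93°, dipping toward WNW (azimuth ≈ 300°).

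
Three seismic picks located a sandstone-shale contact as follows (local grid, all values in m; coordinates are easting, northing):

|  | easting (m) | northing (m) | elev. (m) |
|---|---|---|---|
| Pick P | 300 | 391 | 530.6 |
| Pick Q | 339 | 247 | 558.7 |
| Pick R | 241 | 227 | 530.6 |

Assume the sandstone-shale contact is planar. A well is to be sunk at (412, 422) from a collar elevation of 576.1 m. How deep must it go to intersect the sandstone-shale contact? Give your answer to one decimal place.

14.3 m

Two edge vectors: Pick P→Pick Q = (39, -144, 28.1), Pick P→Pick R = (-59, -164, 0).
Normal n = (Pick P→Pick Q) × (Pick P→Pick R) = (4608.4, -1657.9, -14892).
So ∂z/∂easting = −n_x/n_z = 0.30945 and ∂z/∂northing = −n_y/n_z = −0.11133.
Intercept c from Pick P: 530.6 − 92.84 + 43.53 = 481.29.
At (412, 422): z_contact = 127.50 − 46.98 + 481.29 = 561.81 m.
Depth below ground = 576.1 − 561.81 = 14.3 m.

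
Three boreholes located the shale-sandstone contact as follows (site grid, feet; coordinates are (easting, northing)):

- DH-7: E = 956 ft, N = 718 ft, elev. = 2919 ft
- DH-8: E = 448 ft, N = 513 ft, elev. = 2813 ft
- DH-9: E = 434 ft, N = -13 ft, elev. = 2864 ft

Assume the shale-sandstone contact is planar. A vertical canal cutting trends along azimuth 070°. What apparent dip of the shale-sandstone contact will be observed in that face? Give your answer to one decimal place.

11.3°

Two edge vectors: DH-7→DH-8 = (-508, -205, -106), DH-7→DH-9 = (-522, -731, -55).
Normal n = (DH-7→DH-8) × (DH-7→DH-9) = (-66211, 27392, 264338).
So ∂z/∂E = −n_x/n_z = 0.25048 and ∂z/∂N = −n_y/n_z = −0.10362.
Unit vector along 070° is (sin 70°, cos 70°) = (0.9397, 0.3420).
Slope in that direction = a·(0.9397) + b·(0.3420) = 0.19993.
Apparent dip = arctan|0.19993| = 11.3° (true dip is 15.2°, so apparent ≤ true as expected).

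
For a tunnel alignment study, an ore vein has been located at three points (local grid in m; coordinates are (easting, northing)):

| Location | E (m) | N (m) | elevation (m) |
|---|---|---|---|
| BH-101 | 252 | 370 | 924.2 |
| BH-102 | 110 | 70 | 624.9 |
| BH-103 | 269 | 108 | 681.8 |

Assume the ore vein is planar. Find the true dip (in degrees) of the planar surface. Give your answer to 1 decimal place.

43.3°

Let the plane be z = a·E + b·N + c.
BH-102−BH-101: −142a − 300b = −299.3;  BH-103−BH-101: 17a − 262b = −242.4.
Solving gives a = 0.13466, b = 0.93393.
Gradient magnitude |∇z| = √(a² + b²) = √(0.01813 + 0.87222) = 0.94359.
True dip = arctan(0.94359) = 43.3°, dipping toward S (azimuth ≈ 188°).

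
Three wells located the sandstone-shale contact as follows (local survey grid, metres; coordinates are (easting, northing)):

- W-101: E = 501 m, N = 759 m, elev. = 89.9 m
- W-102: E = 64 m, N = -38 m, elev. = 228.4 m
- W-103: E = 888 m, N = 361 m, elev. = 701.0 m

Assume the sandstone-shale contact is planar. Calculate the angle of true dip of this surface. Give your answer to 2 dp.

48.12°

Let the plane be z = a·E + b·N + c.
W-102−W-101: −437a − 797b = 138.5;  W-103−W-101: 387a − 398b = 611.1.
Solving gives a = 0.89543, b = −0.66475.
Gradient magnitude |∇z| = √(a² + b²) = √(0.80179 + 0.44189) = 1.11520.
True dip = arctan(1.11520) = 48.12°, dipping toward NW (azimuth ≈ 307°).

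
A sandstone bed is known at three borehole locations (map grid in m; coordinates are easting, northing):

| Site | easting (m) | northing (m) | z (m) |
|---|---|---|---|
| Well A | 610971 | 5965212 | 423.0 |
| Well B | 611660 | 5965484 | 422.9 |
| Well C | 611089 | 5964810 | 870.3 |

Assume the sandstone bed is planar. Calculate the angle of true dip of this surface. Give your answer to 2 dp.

Let the plane be z = a·easting + b·northing + c.
Well B−Well A: 689a + 272b = −0.1;  Well C−Well A: 118a − 402b = 447.3.
Solving gives a = 0.39352, b = −0.99718.
Gradient magnitude |∇z| = √(a² + b²) = √(0.15485 + 0.99436) = 1.07202.
True dip = arctan(1.07202) = 46.99°, dipping toward NNW (azimuth ≈ 338°).

46.99°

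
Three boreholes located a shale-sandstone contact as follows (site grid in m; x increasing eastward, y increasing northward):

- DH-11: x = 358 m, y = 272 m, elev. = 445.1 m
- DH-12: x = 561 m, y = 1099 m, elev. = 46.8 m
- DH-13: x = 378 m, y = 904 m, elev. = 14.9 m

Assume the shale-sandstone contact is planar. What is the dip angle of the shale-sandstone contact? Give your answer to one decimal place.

Two edge vectors: DH-11→DH-12 = (203, 827, -398.3), DH-11→DH-13 = (20, 632, -430.2).
Normal n = (DH-11→DH-12) × (DH-11→DH-13) = (-104049.8, 79364.6, 111756).
So ∂z/∂x = −n_x/n_z = 0.93104 and ∂z/∂y = −n_y/n_z = −0.71016.
Gradient magnitude |∇z| = √(a² + b²) = √(0.86684 + 0.50433) = 1.17097.
True dip = arctan(1.17097) = 49.5°, dipping toward NW (azimuth ≈ 307°).

49.5°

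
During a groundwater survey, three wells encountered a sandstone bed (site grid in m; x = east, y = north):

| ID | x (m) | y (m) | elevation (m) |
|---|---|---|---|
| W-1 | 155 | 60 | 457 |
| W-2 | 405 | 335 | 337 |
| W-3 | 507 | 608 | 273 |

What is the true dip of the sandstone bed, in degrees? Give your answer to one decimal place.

21.2°

Two edge vectors: W-1→W-2 = (250, 275, -120), W-1→W-3 = (352, 548, -184).
Normal n = (W-1→W-2) × (W-1→W-3) = (15160, 3760, 40200).
So ∂z/∂x = −n_x/n_z = −0.37711 and ∂z/∂y = −n_y/n_z = −0.09353.
Gradient magnitude |∇z| = √(a² + b²) = √(0.14222 + 0.00875) = 0.38854.
True dip = arctan(0.38854) = 21.2°, dipping toward ENE (azimuth ≈ 076°).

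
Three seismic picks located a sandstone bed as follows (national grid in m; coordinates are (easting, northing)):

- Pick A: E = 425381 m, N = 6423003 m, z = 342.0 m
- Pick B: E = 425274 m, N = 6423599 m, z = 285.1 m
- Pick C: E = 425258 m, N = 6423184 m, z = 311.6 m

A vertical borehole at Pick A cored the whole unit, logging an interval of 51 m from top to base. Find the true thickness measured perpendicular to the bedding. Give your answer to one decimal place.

50.4 m

Let the plane be z = a·E + b·N + c.
Pick B−Pick A: −107a + 596b = −56.9;  Pick C−Pick A: −123a + 181b = −30.4.
Solving gives a = 0.14496, b = −0.06944.
|∇z| = √(a²+b²) = 0.16074, so dip δ = arctan(0.16074) = 9.13°.
True thickness = vertical thickness × cos δ = 51 × cos 9.13° = 50.4 m.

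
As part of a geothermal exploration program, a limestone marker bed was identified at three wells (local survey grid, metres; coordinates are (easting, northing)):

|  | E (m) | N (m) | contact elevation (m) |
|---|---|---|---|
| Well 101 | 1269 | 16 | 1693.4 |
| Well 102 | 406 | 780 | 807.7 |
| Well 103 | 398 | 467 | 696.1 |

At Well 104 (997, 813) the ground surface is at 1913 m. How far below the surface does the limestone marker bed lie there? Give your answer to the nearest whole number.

319 m

Let the plane be z = a·E + b·N + c.
Well 102−Well 101: −863a + 764b = −885.7;  Well 103−Well 101: −871a + 451b = −997.3.
Solving gives a = 1.31226, b = 0.32301.
Then c = 1693.4 − a·1269 − b·16 = 22.98.
At (997, 813): z_contact = 1308.3 + 262.6 + 22.98 = 1593.9 m.
Depth below ground = 1913 − 1593.9 = 319 m.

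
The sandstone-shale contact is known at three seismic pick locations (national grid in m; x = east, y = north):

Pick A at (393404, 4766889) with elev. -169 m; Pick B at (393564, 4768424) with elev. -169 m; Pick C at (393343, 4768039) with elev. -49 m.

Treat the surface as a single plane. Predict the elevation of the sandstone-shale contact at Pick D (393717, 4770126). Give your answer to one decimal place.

Let the plane be z = a·x + b·y + c.
Pick B−Pick A: 160a + 1535b = 0;  Pick C−Pick A: −61a + 1150b = 120.
Solving gives a = −0.663461019, b = 0.069155546.
Then c = -169 − a·393404 − b·4766889 = −68817.59.
At (393717, 4770126): z = −261215.9 + 329880.7 − 68817.59 = -152.8 m.

-152.8 m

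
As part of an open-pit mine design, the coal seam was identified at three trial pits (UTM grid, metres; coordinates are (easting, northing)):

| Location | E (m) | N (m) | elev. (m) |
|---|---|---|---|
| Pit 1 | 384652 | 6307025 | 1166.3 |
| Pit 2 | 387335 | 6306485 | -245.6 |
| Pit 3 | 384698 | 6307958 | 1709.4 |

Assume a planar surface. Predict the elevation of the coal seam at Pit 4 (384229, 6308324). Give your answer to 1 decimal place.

Two edge vectors: Pit 1→Pit 2 = (2683, -540, -1411.9), Pit 1→Pit 3 = (46, 933, 543.1).
Normal n = (Pit 1→Pit 2) × (Pit 1→Pit 3) = (1024028.7, -1522084.7, 2528079).
So ∂z/∂E = −n_x/n_z = −0.405061986 and ∂z/∂N = −n_y/n_z = 0.602071652.
Intercept c from Pit 1: 1166.3 + 155807.90 − 3797280.96 = −3640306.76.
At (384229, 6308324): z = −155636.6 + 3798063.1 − 3640306.76 = 2119.7 m.

2119.7 m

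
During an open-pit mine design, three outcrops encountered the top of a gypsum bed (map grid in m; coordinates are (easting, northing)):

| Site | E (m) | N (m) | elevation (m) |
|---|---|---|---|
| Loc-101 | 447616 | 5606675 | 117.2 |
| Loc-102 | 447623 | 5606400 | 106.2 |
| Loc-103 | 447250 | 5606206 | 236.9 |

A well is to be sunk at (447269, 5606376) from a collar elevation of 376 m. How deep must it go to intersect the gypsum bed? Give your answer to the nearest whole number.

141 m

Two edge vectors: Loc-101→Loc-102 = (7, -275, -11), Loc-101→Loc-103 = (-366, -469, 119.7).
Normal n = (Loc-101→Loc-102) × (Loc-101→Loc-103) = (-38076.5, 3188.1, -103933).
So ∂z/∂E = −n_x/n_z = −0.36635621 and ∂z/∂N = −n_y/n_z = 0.03067457.
Intercept c from Loc-101: 117.2 + 163986.90 − 171982.34 = −7878.24.
At (447269, 5606376): z_contact = −163859.8 + 171973.2 − 7878.24 = 235.2 m.
Depth below ground = 376 − 235.2 = 141 m.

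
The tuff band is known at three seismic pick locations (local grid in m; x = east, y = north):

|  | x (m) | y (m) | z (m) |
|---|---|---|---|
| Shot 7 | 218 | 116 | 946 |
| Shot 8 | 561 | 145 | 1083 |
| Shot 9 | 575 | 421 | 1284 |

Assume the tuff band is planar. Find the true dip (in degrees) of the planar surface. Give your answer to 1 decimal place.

Let the plane be z = a·x + b·y + c.
Shot 8−Shot 7: 343a + 29b = 137;  Shot 9−Shot 7: 357a + 305b = 338.
Solving gives a = 0.33930, b = 0.71105.
Gradient magnitude |∇z| = √(a² + b²) = √(0.11512 + 0.50559) = 0.78786.
True dip = arctan(0.78786) = 38.2°, dipping toward SSW (azimuth ≈ 206°).

38.2°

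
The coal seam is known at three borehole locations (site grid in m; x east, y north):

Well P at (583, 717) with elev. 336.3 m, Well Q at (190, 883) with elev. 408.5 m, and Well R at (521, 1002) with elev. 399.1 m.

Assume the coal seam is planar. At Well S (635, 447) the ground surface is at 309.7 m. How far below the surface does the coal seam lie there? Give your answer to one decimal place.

Let the plane be z = a·x + b·y + c.
Well Q−Well P: −393a + 166b = 72.2;  Well R−Well P: −62a + 285b = 62.8.
Solving gives a = −0.099812, b = 0.198637.
Then c = 336.3 − a·583 − b·717 = 252.07.
At (635, 447): z_contact = −63.38 + 88.79 + 252.07 = 277.48 m.
Depth below ground = 309.7 − 277.48 = 32.2 m.

32.2 m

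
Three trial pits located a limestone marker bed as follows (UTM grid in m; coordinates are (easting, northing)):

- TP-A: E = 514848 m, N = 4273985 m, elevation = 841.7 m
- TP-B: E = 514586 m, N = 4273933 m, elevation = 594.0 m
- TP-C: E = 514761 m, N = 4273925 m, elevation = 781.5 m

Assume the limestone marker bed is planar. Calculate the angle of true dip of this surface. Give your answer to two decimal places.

49.43°

Two edge vectors: TP-A→TP-B = (-262, -52, -247.7), TP-A→TP-C = (-87, -60, -60.2).
Normal n = (TP-A→TP-B) × (TP-A→TP-C) = (-11731.6, 5777.5, 11196).
So ∂z/∂E = −n_x/n_z = 1.04784 and ∂z/∂N = −n_y/n_z = −0.51603.
Gradient magnitude |∇z| = √(a² + b²) = √(1.09797 + 0.26629) = 1.16801.
True dip = arctan(1.16801) = 49.43°, dipping toward WNW (azimuth ≈ 296°).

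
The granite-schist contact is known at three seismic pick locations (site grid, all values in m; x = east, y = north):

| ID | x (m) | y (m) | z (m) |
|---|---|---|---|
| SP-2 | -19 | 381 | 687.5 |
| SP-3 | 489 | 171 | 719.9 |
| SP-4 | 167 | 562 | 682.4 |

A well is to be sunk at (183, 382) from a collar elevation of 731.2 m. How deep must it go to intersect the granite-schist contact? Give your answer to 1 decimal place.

36.4 m

Let the plane be z = a·x + b·y + c.
SP-3−SP-2: 508a − 210b = 32.4;  SP-4−SP-2: 186a + 181b = −5.1.
Solving gives a = 0.03659, b = −0.06578.
Then c = 687.5 − a·-19 − b·381 = 713.26.
At (183, 382): z_contact = 6.70 − 25.13 + 713.26 = 694.83 m.
Depth below ground = 731.2 − 694.83 = 36.4 m.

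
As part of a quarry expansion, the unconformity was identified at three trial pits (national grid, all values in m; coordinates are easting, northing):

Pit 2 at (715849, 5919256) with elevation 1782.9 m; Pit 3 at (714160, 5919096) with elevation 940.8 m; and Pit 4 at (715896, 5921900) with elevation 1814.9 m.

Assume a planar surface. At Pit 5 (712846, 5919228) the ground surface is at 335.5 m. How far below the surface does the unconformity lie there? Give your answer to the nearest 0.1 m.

Two edge vectors: Pit 2→Pit 3 = (-1689, -160, -842.1), Pit 2→Pit 4 = (47, 2644, 32).
Normal n = (Pit 2→Pit 3) × (Pit 2→Pit 4) = (2221392.4, 14469.3, -4458196).
So ∂z/∂easting = −n_x/n_z = 0.498271588 and ∂z/∂northing = −n_y/n_z = 0.003245550.
Intercept c from Pit 2: 1782.9 − 356687.22 − 19211.24 = −374115.56.
At (712846, 5919228): z_contact = 355190.91 + 19211.15 − 374115.56 = 286.50 m.
Depth below ground = 335.5 − 286.50 = 49.0 m.

49.0 m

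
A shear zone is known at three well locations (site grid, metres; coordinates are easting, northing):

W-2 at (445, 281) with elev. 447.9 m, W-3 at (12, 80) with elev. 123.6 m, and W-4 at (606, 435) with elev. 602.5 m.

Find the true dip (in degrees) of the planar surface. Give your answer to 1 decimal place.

34.9°

Let the plane be z = a·easting + b·northing + c.
W-3−W-2: −433a − 201b = −324.3;  W-4−W-2: 161a + 154b = 154.6.
Solving gives a = 0.54974, b = 0.42917.
Gradient magnitude |∇z| = √(a² + b²) = √(0.30221 + 0.18419) = 0.69742.
True dip = arctan(0.69742) = 34.9°, dipping toward SW (azimuth ≈ 232°).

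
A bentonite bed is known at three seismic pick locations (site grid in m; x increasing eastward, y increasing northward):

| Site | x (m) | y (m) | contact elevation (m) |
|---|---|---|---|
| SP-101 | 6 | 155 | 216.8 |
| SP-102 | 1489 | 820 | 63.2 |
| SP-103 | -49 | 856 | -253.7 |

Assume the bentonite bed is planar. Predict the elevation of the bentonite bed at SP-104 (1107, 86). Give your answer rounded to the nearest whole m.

472 m

Let the plane be z = a·x + b·y + c.
SP-102−SP-101: 1483a + 665b = −153.6;  SP-103−SP-101: −55a + 701b = −470.5.
Solving gives a = 0.19069, b = −0.65622.
Then c = 216.8 − a·6 − b·155 = 317.37.
At (1107, 86): z = 211.1 − 56.4 + 317.37 = 472.0 m.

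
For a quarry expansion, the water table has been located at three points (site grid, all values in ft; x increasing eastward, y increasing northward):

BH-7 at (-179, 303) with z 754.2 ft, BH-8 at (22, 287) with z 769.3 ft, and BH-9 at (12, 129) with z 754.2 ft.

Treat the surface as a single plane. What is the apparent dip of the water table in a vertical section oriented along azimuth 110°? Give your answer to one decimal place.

2.7°

Let the plane be z = a·x + b·y + c.
BH-8−BH-7: 201a − 16b = 15.1;  BH-9−BH-7: 191a − 174b = 0.
Solving gives a = 0.08232, b = 0.09036.
Unit vector along 110° is (sin 110°, cos 110°) = (0.9397, -0.3420).
Slope in that direction = a·(0.9397) + b·(-0.3420) = 0.04645.
Apparent dip = arctan|0.04645| = 2.7° (true dip is 7.0°, so apparent ≤ true as expected).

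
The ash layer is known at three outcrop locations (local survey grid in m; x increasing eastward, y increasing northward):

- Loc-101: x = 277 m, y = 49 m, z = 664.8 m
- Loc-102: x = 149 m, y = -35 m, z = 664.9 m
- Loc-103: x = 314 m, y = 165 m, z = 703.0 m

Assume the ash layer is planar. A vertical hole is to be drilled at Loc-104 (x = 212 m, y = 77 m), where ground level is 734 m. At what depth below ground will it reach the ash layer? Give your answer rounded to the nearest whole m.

40 m

Two edge vectors: Loc-101→Loc-102 = (-128, -84, 0.1), Loc-101→Loc-103 = (37, 116, 38.2).
Normal n = (Loc-101→Loc-102) × (Loc-101→Loc-103) = (-3220.4, 4893.3, -11740).
So ∂z/∂x = −n_x/n_z = −0.27431 and ∂z/∂y = −n_y/n_z = 0.41681.
Intercept c from Loc-101: 664.8 + 75.98 − 20.42 = 720.36.
At (212, 77): z_contact = −58.2 + 32.1 + 720.36 = 694.3 m.
Depth below ground = 734 − 694.3 = 40 m.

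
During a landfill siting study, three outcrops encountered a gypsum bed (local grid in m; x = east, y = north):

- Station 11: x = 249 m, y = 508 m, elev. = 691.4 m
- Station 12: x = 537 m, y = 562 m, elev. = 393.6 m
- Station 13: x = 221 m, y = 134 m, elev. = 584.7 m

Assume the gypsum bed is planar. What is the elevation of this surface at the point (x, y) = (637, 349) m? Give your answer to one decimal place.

204.9 m

Let the plane be z = a·x + b·y + c.
Station 12−Station 11: 288a + 54b = −297.8;  Station 13−Station 11: −28a − 374b = −106.7.
Solving gives a = −1.10300, b = 0.36787.
Then c = 691.4 − a·249 − b·508 = 779.17.
At (637, 349): z = −702.6 + 128.4 + 779.17 = 204.9 m.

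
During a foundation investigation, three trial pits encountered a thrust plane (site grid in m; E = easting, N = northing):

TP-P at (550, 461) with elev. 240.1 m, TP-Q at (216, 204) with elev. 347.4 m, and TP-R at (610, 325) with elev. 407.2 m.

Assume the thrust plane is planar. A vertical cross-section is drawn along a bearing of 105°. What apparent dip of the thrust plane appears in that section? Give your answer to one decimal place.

35.6°

Two edge vectors: TP-P→TP-Q = (-334, -257, 107.3), TP-P→TP-R = (60, -136, 167.1).
Normal n = (TP-P→TP-Q) × (TP-P→TP-R) = (-28351.9, 62249.4, 60844).
So ∂z/∂E = −n_x/n_z = 0.46598 and ∂z/∂N = −n_y/n_z = −1.02310.
Unit vector along 105° is (sin 105°, cos 105°) = (0.9659, -0.2588).
Slope in that direction = a·(0.9659) + b·(-0.2588) = 0.71490.
Apparent dip = arctan|0.71490| = 35.6° (true dip is 48.3°, so apparent ≤ true as expected).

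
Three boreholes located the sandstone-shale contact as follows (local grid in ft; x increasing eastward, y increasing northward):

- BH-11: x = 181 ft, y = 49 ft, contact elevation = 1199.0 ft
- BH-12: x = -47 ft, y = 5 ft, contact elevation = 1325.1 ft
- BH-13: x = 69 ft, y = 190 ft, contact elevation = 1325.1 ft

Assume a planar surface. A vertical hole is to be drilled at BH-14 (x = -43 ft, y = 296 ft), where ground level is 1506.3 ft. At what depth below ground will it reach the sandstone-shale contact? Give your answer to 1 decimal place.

68.9 ft

Two edge vectors: BH-11→BH-12 = (-228, -44, 126.1), BH-11→BH-13 = (-112, 141, 126.1).
Normal n = (BH-11→BH-12) × (BH-11→BH-13) = (-23328.5, 14627.6, -37076).
So ∂z/∂x = −n_x/n_z = −0.62921 and ∂z/∂y = −n_y/n_z = 0.39453.
Intercept c from BH-11: 1199 + 113.89 − 19.33 = 1293.55.
At (-43, 296): z_contact = 27.06 + 116.78 + 1293.55 = 1437.39 ft.
Depth below ground = 1506.3 − 1437.39 = 68.9 ft.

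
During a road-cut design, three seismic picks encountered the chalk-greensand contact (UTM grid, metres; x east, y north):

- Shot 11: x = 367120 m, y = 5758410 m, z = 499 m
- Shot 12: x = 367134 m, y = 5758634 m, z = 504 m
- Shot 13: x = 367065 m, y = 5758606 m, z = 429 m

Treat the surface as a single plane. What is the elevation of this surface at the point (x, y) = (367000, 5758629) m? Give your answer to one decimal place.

Two edge vectors: Shot 11→Shot 12 = (14, 224, 5), Shot 11→Shot 13 = (-55, 196, -70).
Normal n = (Shot 11→Shot 12) × (Shot 11→Shot 13) = (-16660, 705, 15064).
So ∂z/∂x = −n_x/n_z = 1.105947955 and ∂z/∂y = −n_y/n_z = −0.046800319.
Intercept c from Shot 11: 499 − 406015.61 + 269495.42 = −136021.19.
At (367000, 5758629): z = 405882.9 − 269505.7 − 136021.19 = 356.0 m.

356.0 m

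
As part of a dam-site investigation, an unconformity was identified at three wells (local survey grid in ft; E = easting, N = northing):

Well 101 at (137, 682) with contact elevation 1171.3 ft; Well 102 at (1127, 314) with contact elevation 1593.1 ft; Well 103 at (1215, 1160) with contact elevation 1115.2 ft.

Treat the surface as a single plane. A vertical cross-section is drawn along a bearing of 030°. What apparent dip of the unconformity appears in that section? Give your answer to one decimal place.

Two edge vectors: Well 101→Well 102 = (990, -368, 421.8), Well 101→Well 103 = (1078, 478, -56.1).
Normal n = (Well 101→Well 102) × (Well 101→Well 103) = (-180975.6, 510239.4, 869924).
So ∂z/∂E = −n_x/n_z = 0.20804 and ∂z/∂N = −n_y/n_z = −0.58653.
Unit vector along 030° is (sin 30°, cos 30°) = (0.5000, 0.8660).
Slope in that direction = a·(0.5000) + b·(0.8660) = −0.40393.
Apparent dip = arctan|0.40393| = 22.0° (true dip is 31.9°, so apparent ≤ true as expected).

22.0°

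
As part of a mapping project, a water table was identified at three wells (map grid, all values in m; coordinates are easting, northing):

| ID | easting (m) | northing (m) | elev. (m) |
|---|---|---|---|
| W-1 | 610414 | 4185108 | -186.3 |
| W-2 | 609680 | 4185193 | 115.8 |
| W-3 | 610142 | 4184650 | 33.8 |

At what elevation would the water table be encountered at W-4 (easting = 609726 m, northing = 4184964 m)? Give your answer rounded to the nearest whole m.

Two edge vectors: W-1→W-2 = (-734, 85, 302.1), W-1→W-3 = (-272, -458, 220.1).
Normal n = (W-1→W-2) × (W-1→W-3) = (157070.3, 79382.2, 359292).
So ∂z/∂easting = −n_x/n_z = −0.43716615 and ∂z/∂northing = −n_y/n_z = −0.22094063.
Intercept c from W-1: -186.3 + 266852.34 + 924660.39 = 1191326.43.
At (609726, 4184964): z = −266551.6 − 924628.6 + 1191326.43 = 146.3 m.

146 m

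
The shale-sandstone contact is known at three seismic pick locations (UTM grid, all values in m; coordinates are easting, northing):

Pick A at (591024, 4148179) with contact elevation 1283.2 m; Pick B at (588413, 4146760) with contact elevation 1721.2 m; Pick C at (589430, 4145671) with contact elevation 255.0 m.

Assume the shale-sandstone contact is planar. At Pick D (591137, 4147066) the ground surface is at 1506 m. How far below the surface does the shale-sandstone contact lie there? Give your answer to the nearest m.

Let the plane be z = a·easting + b·northing + c.
Pick B−Pick A: −2611a − 1419b = 438;  Pick C−Pick A: −1594a − 2508b = −1028.2.
Solving gives a = −0.59664496, b = 0.78917546.
Then c = 1283.2 − a·591024 − b·4148179 = −2919726.39.
At (591137, 4147066): z_contact = −352698.9 + 3272762.7 − 2919726.39 = 337.4 m.
Depth below ground = 1506 − 337.4 = 1169 m.

1169 m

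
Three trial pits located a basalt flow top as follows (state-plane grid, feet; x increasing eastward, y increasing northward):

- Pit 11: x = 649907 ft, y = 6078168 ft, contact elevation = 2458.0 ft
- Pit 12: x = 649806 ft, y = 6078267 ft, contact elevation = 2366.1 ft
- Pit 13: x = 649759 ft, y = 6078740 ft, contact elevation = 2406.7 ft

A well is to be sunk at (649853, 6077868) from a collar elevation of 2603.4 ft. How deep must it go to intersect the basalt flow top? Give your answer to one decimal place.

Let the plane be z = a·x + b·y + c.
Pit 12−Pit 11: −101a + 99b = −91.9;  Pit 13−Pit 11: −148a + 572b = −51.3.
Solving gives a = 1.101301020, b = 0.195266698.
Then c = 2458 − a·649907 − b·6078168 = −1900149.04.
At (649853, 6077868): z_contact = 715683.77 + 1186805.21 − 1900149.04 = 2339.95 ft.
Depth below ground = 2603.4 − 2339.95 = 263.5 ft.

263.5 ft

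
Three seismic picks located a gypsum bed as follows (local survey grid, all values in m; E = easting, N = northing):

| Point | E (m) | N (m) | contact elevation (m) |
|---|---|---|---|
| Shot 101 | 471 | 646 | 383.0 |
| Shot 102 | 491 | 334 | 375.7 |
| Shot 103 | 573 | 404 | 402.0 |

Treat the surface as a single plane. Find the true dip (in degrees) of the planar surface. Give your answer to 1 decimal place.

16.1°

Two edge vectors: Shot 101→Shot 102 = (20, -312, -7.3), Shot 101→Shot 103 = (102, -242, 19).
Normal n = (Shot 101→Shot 102) × (Shot 101→Shot 103) = (-7694.6, -1124.6, 26984).
So ∂z/∂E = −n_x/n_z = 0.28515 and ∂z/∂N = −n_y/n_z = 0.04168.
Gradient magnitude |∇z| = √(a² + b²) = √(0.08131 + 0.00174) = 0.28818.
True dip = arctan(0.28818) = 16.1°, dipping toward W (azimuth ≈ 262°).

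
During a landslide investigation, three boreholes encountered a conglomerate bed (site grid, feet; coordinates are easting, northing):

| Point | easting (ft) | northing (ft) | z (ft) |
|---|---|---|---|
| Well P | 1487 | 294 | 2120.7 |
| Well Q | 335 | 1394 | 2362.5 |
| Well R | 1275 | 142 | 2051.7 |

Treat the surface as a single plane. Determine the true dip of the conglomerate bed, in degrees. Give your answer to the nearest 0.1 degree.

18.5°

Let the plane be z = a·easting + b·northing + c.
Well Q−Well P: −1152a + 1100b = 241.8;  Well R−Well P: −212a − 152b = −69.
Solving gives a = 0.09588, b = 0.32023.
Gradient magnitude |∇z| = √(a² + b²) = √(0.00919 + 0.10254) = 0.33427.
True dip = arctan(0.33427) = 18.5°, dipping toward SSW (azimuth ≈ 197°).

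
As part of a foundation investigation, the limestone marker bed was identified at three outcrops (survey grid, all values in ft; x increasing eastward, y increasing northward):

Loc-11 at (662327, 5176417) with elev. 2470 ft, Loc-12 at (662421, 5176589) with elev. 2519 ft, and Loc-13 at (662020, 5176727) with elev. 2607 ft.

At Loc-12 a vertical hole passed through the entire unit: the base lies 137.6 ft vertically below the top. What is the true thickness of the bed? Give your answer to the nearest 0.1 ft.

Two edge vectors: Loc-11→Loc-12 = (94, 172, 49), Loc-11→Loc-13 = (-307, 310, 137).
Normal n = (Loc-11→Loc-12) × (Loc-11→Loc-13) = (8374, -27921, 81944).
So ∂z/∂x = −n_x/n_z = −0.10219 and ∂z/∂y = −n_y/n_z = 0.34073.
|∇z| = √(a²+b²) = 0.35573, so dip δ = arctan(0.35573) = 19.58°.
True thickness = vertical thickness × cos δ = 137.6 × cos 19.58° = 129.6 ft.

129.6 ft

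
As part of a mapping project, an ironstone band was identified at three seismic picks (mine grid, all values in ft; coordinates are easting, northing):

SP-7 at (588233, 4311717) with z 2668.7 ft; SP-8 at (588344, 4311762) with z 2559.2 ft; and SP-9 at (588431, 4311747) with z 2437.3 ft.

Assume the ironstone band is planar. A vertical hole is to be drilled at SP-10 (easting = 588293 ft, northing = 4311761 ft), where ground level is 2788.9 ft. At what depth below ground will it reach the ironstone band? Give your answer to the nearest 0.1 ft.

Let the plane be z = a·easting + b·northing + c.
SP-8−SP-7: 111a + 45b = −109.5;  SP-9−SP-7: 198a + 30b = −231.4.
Solving gives a = −1.277419355, b = 0.717634409.
Then c = 2668.7 − a·588233 − b·4311717 = −2340147.56.
At (588293, 4311761): z_contact = −751496.86 + 3094268.06 − 2340147.56 = 2623.63 ft.
Depth below ground = 2788.9 − 2623.63 = 165.3 ft.

165.3 ft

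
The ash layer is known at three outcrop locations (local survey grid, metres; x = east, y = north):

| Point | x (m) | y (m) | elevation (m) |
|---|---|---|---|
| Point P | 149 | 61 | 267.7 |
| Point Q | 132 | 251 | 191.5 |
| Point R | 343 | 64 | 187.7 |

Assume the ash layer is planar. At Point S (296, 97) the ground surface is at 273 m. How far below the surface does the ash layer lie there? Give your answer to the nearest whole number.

Let the plane be z = a·x + b·y + c.
Point Q−Point P: −17a + 190b = −76.2;  Point R−Point P: 194a + 3b = −80.
Solving gives a = −0.40561, b = −0.43734.
Then c = 267.7 − a·149 − b·61 = 354.81.
At (296, 97): z_contact = −120.1 − 42.4 + 354.81 = 192.3 m.
Depth below ground = 273 − 192.3 = 81 m.

81 m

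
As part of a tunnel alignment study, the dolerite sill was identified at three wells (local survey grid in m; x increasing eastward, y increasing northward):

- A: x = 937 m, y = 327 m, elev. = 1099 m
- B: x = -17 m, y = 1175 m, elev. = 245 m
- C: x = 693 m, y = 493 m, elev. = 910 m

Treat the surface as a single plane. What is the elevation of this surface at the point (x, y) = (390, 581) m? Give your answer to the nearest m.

Two edge vectors: A→B = (-954, 848, -854), A→C = (-244, 166, -189).
Normal n = (A→B) × (A→C) = (-18508, 28070, 48548).
So ∂z/∂x = −n_x/n_z = 0.38123 and ∂z/∂y = −n_y/n_z = −0.57819.
Intercept c from A: 1099 − 357.21 + 189.07 = 930.85.
At (390, 581): z = 148.7 − 335.9 + 930.85 = 743.6 m.

744 m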